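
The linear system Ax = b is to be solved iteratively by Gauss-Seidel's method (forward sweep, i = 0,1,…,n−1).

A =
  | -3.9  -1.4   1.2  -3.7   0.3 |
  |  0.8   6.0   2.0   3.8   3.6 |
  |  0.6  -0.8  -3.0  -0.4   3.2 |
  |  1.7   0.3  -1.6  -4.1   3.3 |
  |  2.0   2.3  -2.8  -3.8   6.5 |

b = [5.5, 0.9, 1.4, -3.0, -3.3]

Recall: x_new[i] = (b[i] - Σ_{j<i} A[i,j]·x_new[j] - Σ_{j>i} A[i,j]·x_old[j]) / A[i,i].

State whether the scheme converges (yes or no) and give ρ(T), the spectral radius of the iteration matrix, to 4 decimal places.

Split A = D + L + U, D = diag(-3.9, 6, -3, -4.1, 6.5).
T_GS = -(D+L)⁻¹U: row 0 first, T[0,4] = -(0.3)/(-3.9) = +0.0769; later rows by forward substitution.
  T[0,:] = [+0.0000, -0.3590, +0.3077, -0.9487, +0.0769]
  T[1,:] = [+0.0000, +0.0479, -0.3744, -0.5068, -0.6103]
  T[2,:] = [+0.0000, -0.0846, +0.1614, -0.1879, +1.2448]
  T[3,:] = [+0.0000, -0.1123, +0.0372, -0.3571, +0.3063]
  T[4,:] = [+0.0000, -0.0086, +0.1291, +0.1815, +0.9076]
|eigenvalues of T|: 1.1443, 0.5207, 0.0814, 0.0814, 0.0000.
ρ = 1.1443; 1.1443 > 1 ⇒ diverges.

no, ρ = 1.1443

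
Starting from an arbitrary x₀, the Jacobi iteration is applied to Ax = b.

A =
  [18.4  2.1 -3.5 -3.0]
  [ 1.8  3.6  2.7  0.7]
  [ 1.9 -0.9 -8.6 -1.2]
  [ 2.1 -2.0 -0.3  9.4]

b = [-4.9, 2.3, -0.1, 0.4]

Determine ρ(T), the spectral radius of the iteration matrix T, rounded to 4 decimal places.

Split A = D + L + U, D = diag(18.4, 3.6, -8.6, 9.4).
T_J = -D⁻¹(L+U): T[0,1] = -(2.1)/(18.4) = -0.1141; T[0,0] = 0.
  T[0,:] = [+0.0000  -0.1141  +0.1902  +0.1630]
  T[1,:] = [-0.5000  +0.0000  -0.7500  -0.1944]
  T[2,:] = [+0.2209  -0.1047  +0.0000  -0.1395]
  T[3,:] = [-0.2234  +0.2128  +0.0319  +0.0000]
moduli |λ_i(T)| = 0.4454, 0.2385, 0.2385, 0.1642.
ρ = 0.4454; 0.4454 < 1: convergent.

0.4454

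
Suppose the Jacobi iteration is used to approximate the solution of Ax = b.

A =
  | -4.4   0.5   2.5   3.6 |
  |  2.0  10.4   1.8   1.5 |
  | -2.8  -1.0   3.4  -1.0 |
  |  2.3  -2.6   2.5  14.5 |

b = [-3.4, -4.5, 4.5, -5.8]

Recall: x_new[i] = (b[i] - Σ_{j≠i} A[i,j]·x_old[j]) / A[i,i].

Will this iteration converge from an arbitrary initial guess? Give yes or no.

yes

Write A = D+L+U with D = diag(-4.4, 10.4, 3.4, 14.5).
Jacobi: T = -D⁻¹(L+U), T[0,2] = -(2.5)/(-4.4) = +0.5682; T[0,0] = 0.
  T[0,:] = [+0.0000 +0.1136 +0.5682 +0.8182]
  T[1,:] = [-0.1923 +0.0000 -0.1731 -0.1442]
  T[2,:] = [+0.8235 +0.2941 +0.0000 +0.2941]
  T[3,:] = [-0.1586 +0.1793 -0.1724 +0.0000]
moduli |λ_i(T)| = 0.6978, 0.5672, 0.5672, 0.0323.
spectral radius ρ = 0.6978; 0.6978 < 1: convergent.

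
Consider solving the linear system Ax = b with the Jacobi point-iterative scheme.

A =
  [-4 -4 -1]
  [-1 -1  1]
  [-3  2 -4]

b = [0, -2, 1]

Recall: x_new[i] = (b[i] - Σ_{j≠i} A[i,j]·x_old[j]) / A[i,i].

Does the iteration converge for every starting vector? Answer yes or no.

no

Split A = D + L + U, D = diag(-4, -1, -4).
Jacobi: T = -D⁻¹(L+U), T[2,1] = -(2)/(-4) = +0.5000; T[2,2] = 0.
  T[0,:] = [+0.0000  -1.0000  -0.2500]
  T[1,:] = [-1.0000  +0.0000  +1.0000]
  T[2,:] = [-0.7500  +0.5000  +0.0000]
moduli |λ_i(T)| = 1.5061, 0.7622, 0.7622.
ρ(T) = max|λ| = 1.5061; 1.5061 > 1, so it fails to converge.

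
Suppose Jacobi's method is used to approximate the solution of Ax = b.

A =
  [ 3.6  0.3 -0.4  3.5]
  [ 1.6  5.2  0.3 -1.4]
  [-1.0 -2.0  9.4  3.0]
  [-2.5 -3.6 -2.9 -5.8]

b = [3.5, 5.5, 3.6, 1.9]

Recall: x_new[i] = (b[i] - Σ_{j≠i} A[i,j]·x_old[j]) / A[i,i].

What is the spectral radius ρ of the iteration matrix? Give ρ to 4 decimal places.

Diagonal D = diag(3.6, 5.2, 9.4, -5.8); L, U strict lower/upper.
Jacobi: T = -D⁻¹(L+U), T[0,2] = -(-0.4)/(3.6) = +0.1111; T[0,0] = 0.
  T[0,:] = [+0.0000 -0.0833 +0.1111 -0.9722]
  T[1,:] = [-0.3077 +0.0000 -0.0577 +0.2692]
  T[2,:] = [+0.1064 +0.2128 +0.0000 -0.3191]
  T[3,:] = [-0.4310 -0.6207 -0.5000 +0.0000]
eigenvalue magnitudes: 0.7567, 0.5483, 0.5483, 0.1766.
ρ(T) = max|λ| = 0.7567; 0.7567 < 1: convergent.

0.7567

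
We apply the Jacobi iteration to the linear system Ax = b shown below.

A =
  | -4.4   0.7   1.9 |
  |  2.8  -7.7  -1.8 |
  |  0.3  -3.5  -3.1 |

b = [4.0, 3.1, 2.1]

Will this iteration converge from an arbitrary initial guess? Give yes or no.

A = D + L + U where D = diag(-4.4, -7.7, -3.1).
T_J = -D⁻¹(L+U): T[2,0] = -(0.3)/(-3.1) = +0.0968; T[2,2] = 0.
  T[0,:] = [+0.0000 +0.1591 +0.4318]
  T[1,:] = [+0.3636 +0.0000 -0.2338]
  T[2,:] = [+0.0968 -1.1290 +0.0000]
moduli |λ_i(T)| = 0.7730, 0.4837, 0.4837.
spectral radius ρ = 0.7730; 0.7730 < 1: convergent.

yes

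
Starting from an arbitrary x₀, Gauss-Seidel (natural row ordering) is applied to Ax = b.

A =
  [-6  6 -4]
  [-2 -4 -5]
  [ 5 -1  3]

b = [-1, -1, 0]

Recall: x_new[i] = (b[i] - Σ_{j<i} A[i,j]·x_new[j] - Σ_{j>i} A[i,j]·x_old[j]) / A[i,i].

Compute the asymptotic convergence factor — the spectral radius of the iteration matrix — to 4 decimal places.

1.6042

Diagonal D = diag(-6, -4, 3); L, U strict lower/upper.
Gauss-Seidel: T = -(D+L)⁻¹U, row 0 first, T[0,1] = -(6)/(-6) = +1.0000; later rows by forward substitution.
  T[0,:] = [+0.0000  +1.0000  -0.6667]
  T[1,:] = [+0.0000  -0.5000  -0.9167]
  T[2,:] = [+0.0000  -1.8333  +0.8056]
|λ(T)| sorted: 1.6042, 1.2987, 0.0000.
ρ(T) = max|λ| = 1.6042; 1.6042 > 1, so it fails to converge.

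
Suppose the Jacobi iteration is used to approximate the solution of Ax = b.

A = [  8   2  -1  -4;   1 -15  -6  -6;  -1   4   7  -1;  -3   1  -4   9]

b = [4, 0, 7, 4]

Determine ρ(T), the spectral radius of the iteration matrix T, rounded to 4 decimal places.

A = D + L + U where D = diag(8, -15, 7, 9).
T_J = -D⁻¹(L+U): T[2,0] = -(-1)/(7) = +0.1429; T[2,2] = 0.
  T[0,:] = [+0.0000  -0.2500  +0.1250  +0.5000]
  T[1,:] = [+0.0667  +0.0000  -0.4000  -0.4000]
  T[2,:] = [+0.1429  -0.5714  +0.0000  +0.1429]
  T[3,:] = [+0.3333  -0.1111  +0.4444  +0.0000]
|roots of det(T-λI)|: 0.8328, 0.5288, 0.5288, 0.0971.
spectral radius ρ = 0.8328; 0.8328 < 1 ⇒ converges.

0.8328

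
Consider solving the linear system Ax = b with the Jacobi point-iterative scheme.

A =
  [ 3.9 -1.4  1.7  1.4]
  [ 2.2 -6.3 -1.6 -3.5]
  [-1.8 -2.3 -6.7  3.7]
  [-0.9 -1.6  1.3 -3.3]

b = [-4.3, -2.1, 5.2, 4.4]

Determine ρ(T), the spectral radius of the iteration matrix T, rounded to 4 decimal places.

1.1569

Split A = D + L + U, D = diag(3.9, -6.3, -6.7, -3.3).
Jacobi T = -D⁻¹(L+U): T[2,0] = -(-1.8)/(-6.7) = -0.2687; T[2,2] = 0.
  T[0,:] = [+0.0000, +0.3590, -0.4359, -0.3590]
  T[1,:] = [+0.3492, +0.0000, -0.2540, -0.5556]
  T[2,:] = [-0.2687, -0.3433, +0.0000, +0.5522]
  T[3,:] = [-0.2727, -0.4848, +0.3939, +0.0000]
eigenvalue magnitudes: 1.1569, 0.5785, 0.2988, 0.2988.
ρ(T) = max|λ| = 1.1569; 1.1569 > 1, so it fails to converge.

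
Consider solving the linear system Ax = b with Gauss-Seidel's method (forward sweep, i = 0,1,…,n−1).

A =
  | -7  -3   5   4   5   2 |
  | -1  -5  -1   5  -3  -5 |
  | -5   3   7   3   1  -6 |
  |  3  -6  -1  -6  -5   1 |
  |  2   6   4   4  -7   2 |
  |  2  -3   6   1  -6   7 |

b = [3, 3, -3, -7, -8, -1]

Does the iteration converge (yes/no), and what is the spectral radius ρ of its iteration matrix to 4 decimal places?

Split A = D + L + U, D = diag(-7, -5, 7, -6, -7, 7).
Gauss-Seidel: T = -(D+L)⁻¹U, row 0 first, T[0,3] = -(4)/(-7) = +0.5714; later rows by forward substitution.
  T[0,:] = [+0.0000, -0.4286, +0.7143, +0.5714, +0.7143, +0.2857]
  T[1,:] = [+0.0000, +0.0857, -0.3429, +0.8857, -0.7429, -1.0571]
  T[2,:] = [+0.0000, -0.3429, +0.6571, -0.4000, +0.6857, +1.5143]
  T[3,:] = [+0.0000, -0.2429, +0.5905, -0.5333, +0.1524, +1.1143]
  T[4,:] = [+0.0000, -0.3837, +0.6231, +0.3891, +0.0463, +0.9633]
  T[5,:] = [+0.0000, +0.1589, -0.4645, +0.9689, -1.0923, -1.1662]
|eigenvalues of T|: 1.3078, 0.6814, 0.6814, 0.2432, 0.0169, 0.0000.
ρ = 1.3078; 1.3078 > 1: divergent.

no, ρ = 1.3078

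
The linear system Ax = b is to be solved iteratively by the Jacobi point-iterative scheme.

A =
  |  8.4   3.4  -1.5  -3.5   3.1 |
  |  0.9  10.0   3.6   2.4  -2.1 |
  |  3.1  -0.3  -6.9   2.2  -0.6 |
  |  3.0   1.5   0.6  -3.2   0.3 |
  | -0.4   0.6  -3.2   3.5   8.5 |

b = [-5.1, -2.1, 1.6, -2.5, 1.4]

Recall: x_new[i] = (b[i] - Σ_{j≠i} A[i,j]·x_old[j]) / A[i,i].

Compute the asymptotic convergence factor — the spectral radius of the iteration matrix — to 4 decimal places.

Write A = D+L+U with D = diag(8.4, 10, -6.9, -3.2, 8.5).
Jacobi: T = -D⁻¹(L+U), T[0,2] = -(-1.5)/(8.4) = +0.1786; T[0,0] = 0.
  T[0,:] = [+0.0000  -0.4048  +0.1786  +0.4167  -0.3690]
  T[1,:] = [-0.0900  +0.0000  -0.3600  -0.2400  +0.2100]
  T[2,:] = [+0.4493  -0.0435  +0.0000  +0.3188  -0.0870]
  T[3,:] = [+0.9375  +0.4688  +0.1875  +0.0000  +0.0938]
  T[4,:] = [+0.0471  -0.0706  +0.3765  -0.4118  +0.0000]
|roots of det(T-λI)|: 0.8270, 0.4418, 0.4418, 0.3693, 0.0864.
ρ(T) = max|λ| = 0.8270; 0.8270 < 1: convergent.

0.8270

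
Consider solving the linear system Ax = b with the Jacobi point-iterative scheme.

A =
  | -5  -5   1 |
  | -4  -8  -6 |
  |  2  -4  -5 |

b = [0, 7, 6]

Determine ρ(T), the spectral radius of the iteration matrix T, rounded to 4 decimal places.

A = D + L + U where D = diag(-5, -8, -5).
T_J = -D⁻¹(L+U): T[1,2] = -(-6)/(-8) = -0.7500; T[1,1] = 0.
  T[0,:] = [+0.0000  -1.0000  +0.2000]
  T[1,:] = [-0.5000  +0.0000  -0.7500]
  T[2,:] = [+0.4000  -0.8000  +0.0000]
|eigenvalues of T|: 1.2211, 0.8588, 0.3624.
ρ(T) = max|λ| = 1.2211; 1.2211 > 1, so it fails to converge.

1.2211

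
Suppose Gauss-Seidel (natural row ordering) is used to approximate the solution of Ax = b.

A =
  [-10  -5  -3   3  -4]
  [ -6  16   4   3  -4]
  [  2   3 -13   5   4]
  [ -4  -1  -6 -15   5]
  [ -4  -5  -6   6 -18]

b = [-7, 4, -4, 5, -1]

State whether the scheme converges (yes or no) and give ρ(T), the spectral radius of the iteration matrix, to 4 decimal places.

Split A = D + L + U, D = diag(-10, 16, -13, -15, -18).
Gauss-Seidel: T = -(D+L)⁻¹U, row 0 first, T[0,2] = -(-3)/(-10) = -0.3000; later rows by forward substitution.
  T[0,:] = [+0.0000, -0.5000, -0.3000, +0.3000, -0.4000]
  T[1,:] = [+0.0000, -0.1875, -0.3625, -0.0750, +0.1000]
  T[2,:] = [+0.0000, -0.1202, -0.1298, +0.4135, +0.2692]
  T[3,:] = [+0.0000, +0.1939, +0.1561, -0.2404, +0.3256]
  T[4,:] = [+0.0000, +0.2679, +0.2627, -0.2638, +0.0799]
|λ(T)| sorted: 0.5898, 0.2177, 0.2177, 0.1274, 0.0000.
ρ = 0.5898; 0.5898 < 1: convergent.

yes, ρ = 0.5898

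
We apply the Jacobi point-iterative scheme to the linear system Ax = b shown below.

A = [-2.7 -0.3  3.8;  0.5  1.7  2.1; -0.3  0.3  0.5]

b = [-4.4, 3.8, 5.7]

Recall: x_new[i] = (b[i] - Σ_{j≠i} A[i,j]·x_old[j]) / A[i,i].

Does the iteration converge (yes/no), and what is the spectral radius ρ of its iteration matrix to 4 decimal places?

no, ρ = 1.3641

Diagonal D = diag(-2.7, 1.7, 0.5); L, U strict lower/upper.
Jacobi: T = -D⁻¹(L+U), T[0,2] = -(3.8)/(-2.7) = +1.4074; T[0,0] = 0.
  T[0,:] = [+0.0000  -0.1111  +1.4074]
  T[1,:] = [-0.2941  +0.0000  -1.2353]
  T[2,:] = [+0.6000  -0.6000  +0.0000]
|eigenvalues of T|: 1.3641, 1.1540, 0.2101.
ρ = 1.3641; 1.3641 > 1: divergent.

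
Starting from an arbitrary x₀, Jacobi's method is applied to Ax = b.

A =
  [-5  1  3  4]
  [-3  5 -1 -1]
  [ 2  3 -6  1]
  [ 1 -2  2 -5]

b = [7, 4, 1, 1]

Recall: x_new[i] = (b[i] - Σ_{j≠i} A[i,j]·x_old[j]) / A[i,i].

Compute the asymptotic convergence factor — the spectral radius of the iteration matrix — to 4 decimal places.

0.9060

Diagonal D = diag(-5, 5, -6, -5); L, U strict lower/upper.
Jacobi: T = -D⁻¹(L+U), T[3,0] = -(1)/(-5) = +0.2000; T[3,3] = 0.
  T[0,:] = [+0.0000  +0.2000  +0.6000  +0.8000]
  T[1,:] = [+0.6000  +0.0000  +0.2000  +0.2000]
  T[2,:] = [+0.3333  +0.5000  +0.0000  +0.1667]
  T[3,:] = [+0.2000  -0.4000  +0.4000  +0.0000]
moduli |λ_i(T)| = 0.9060, 0.6783, 0.3159, 0.3159.
ρ(T) = max|λ| = 0.9060; 0.9060 < 1: convergent.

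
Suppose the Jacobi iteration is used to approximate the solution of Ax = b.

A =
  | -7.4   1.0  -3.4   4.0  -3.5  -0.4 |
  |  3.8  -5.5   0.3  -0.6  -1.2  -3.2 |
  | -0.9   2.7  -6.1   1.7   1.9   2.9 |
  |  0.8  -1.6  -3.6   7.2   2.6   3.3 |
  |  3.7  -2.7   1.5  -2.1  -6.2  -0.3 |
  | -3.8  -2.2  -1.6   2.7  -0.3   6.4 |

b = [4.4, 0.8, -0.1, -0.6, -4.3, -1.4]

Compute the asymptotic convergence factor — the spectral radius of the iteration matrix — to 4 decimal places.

A = D + L + U where D = diag(-7.4, -5.5, -6.1, 7.2, -6.2, 6.4).
Jacobi T = -D⁻¹(L+U): T[0,3] = -(4)/(-7.4) = +0.5405; T[0,0] = 0.
  T[0,:] = [+0.0000  +0.1351  -0.4595  +0.5405  -0.4730  -0.0541]
  T[1,:] = [+0.6909  +0.0000  +0.0545  -0.1091  -0.2182  -0.5818]
  T[2,:] = [-0.1475  +0.4426  +0.0000  +0.2787  +0.3115  +0.4754]
  T[3,:] = [-0.1111  +0.2222  +0.5000  +0.0000  -0.3611  -0.4583]
  T[4,:] = [+0.5968  -0.4355  +0.2419  -0.3387  +0.0000  -0.0484]
  T[5,:] = [+0.5938  +0.3438  +0.2500  -0.4219  +0.0469  +0.0000]
moduli |λ_i(T)| = 1.1301, 0.7538, 0.7538, 0.4385, 0.4385, 0.4070.
ρ = 1.1301; 1.1301 > 1 ⇒ diverges.

1.1301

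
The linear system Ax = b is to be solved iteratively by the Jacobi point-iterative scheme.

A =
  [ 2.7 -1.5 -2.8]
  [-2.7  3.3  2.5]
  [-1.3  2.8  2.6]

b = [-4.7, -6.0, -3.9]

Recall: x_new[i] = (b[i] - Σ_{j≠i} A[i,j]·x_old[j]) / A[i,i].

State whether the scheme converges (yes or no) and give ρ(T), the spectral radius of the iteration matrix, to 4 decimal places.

no, ρ = 1.5811

Split A = D + L + U, D = diag(2.7, 3.3, 2.6).
Jacobi: T = -D⁻¹(L+U), T[2,0] = -(-1.3)/(2.6) = +0.5000; T[2,2] = 0.
  T[0,:] = [+0.0000 +0.5556 +1.0370]
  T[1,:] = [+0.8182 +0.0000 -0.7576]
  T[2,:] = [+0.5000 -1.0769 +0.0000]
|λ(T)| sorted: 1.5811, 0.8432, 0.8432.
ρ = 1.5811; 1.5811 > 1: divergent.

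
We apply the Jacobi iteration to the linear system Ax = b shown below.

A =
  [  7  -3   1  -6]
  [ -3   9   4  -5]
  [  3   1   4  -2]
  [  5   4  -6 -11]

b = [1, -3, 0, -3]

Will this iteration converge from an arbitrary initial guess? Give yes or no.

Let D = diag(7, 9, 4, -11); L, U the strict triangles.
T_J = -D⁻¹(L+U): T[0,2] = -(1)/(7) = -0.1429; T[0,0] = 0.
  T[0,:] = [+0.0000 +0.4286 -0.1429 +0.8571]
  T[1,:] = [+0.3333 +0.0000 -0.4444 +0.5556]
  T[2,:] = [-0.7500 -0.2500 +0.0000 +0.5000]
  T[3,:] = [+0.4545 +0.3636 -0.5455 +0.0000]
moduli |λ_i(T)| = 1.1757, 0.6413, 0.6413, 0.3544.
spectral radius ρ = 1.1757; 1.1757 > 1, so it fails to converge.

no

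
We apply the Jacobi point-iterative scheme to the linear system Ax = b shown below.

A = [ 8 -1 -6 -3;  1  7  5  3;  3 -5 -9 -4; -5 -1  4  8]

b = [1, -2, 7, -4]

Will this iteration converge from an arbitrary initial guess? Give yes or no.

no

Split A = D + L + U, D = diag(8, 7, -9, 8).
Jacobi: T = -D⁻¹(L+U), T[3,0] = -(-5)/(8) = +0.6250; T[3,3] = 0.
  T[0,:] = [+0.0000  +0.1250  +0.7500  +0.3750]
  T[1,:] = [-0.1429  +0.0000  -0.7143  -0.4286]
  T[2,:] = [+0.3333  -0.5556  +0.0000  -0.4444]
  T[3,:] = [+0.6250  +0.1250  -0.5000  +0.0000]
|eigenvalues of T|: 1.1728, 0.8150, 0.2278, 0.2278.
ρ = 1.1728; 1.1728 > 1 ⇒ diverges.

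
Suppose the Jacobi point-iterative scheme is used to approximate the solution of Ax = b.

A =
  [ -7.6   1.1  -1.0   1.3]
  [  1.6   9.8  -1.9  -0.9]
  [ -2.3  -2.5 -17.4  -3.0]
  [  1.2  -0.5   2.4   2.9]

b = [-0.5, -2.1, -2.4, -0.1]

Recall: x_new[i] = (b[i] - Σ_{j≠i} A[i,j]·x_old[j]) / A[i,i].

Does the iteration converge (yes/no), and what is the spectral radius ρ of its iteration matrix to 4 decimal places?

Let D = diag(-7.6, 9.8, -17.4, 2.9); L, U the strict triangles.
T_J = -D⁻¹(L+U): T[3,0] = -(1.2)/(2.9) = -0.4138; T[3,3] = 0.
  T[0,:] = [+0.0000  +0.1447  -0.1316  +0.1711]
  T[1,:] = [-0.1633  +0.0000  +0.1939  +0.0918]
  T[2,:] = [-0.1322  -0.1437  +0.0000  -0.1724]
  T[3,:] = [-0.4138  +0.1724  -0.8276  +0.0000]
|λ(T)| sorted: 0.2187, 0.1827, 0.1827, 0.1168.
ρ(T) = max|λ| = 0.2187; 0.2187 < 1, so it converges for any x₀.

yes, ρ = 0.2187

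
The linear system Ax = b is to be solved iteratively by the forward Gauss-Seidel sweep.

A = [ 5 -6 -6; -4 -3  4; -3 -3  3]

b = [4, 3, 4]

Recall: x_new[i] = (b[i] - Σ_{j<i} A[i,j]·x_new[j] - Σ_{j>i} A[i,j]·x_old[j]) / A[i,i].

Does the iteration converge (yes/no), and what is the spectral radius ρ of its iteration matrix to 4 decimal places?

no, ρ = 1.6414

Diagonal D = diag(5, -3, 3); L, U strict lower/upper.
GS T = -(D+L)⁻¹U: row 0 first, T[0,2] = -(-6)/(5) = +1.2000; later rows by forward substitution.
  T[0,:] = [+0.0000 +1.2000 +1.2000]
  T[1,:] = [+0.0000 -1.6000 -0.2667]
  T[2,:] = [+0.0000 -0.4000 +0.9333]
moduli |λ_i(T)| = 1.6414, 0.9748, 0.0000.
ρ = 1.6414; 1.6414 > 1, so it fails to converge.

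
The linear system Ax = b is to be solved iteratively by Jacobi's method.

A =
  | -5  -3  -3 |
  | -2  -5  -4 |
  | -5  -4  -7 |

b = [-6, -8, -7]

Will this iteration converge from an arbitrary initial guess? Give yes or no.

no

A = D + L + U where D = diag(-5, -5, -7).
Jacobi T = -D⁻¹(L+U): T[2,0] = -(-5)/(-7) = -0.7143; T[2,2] = 0.
  T[0,:] = [+0.0000 -0.6000 -0.6000]
  T[1,:] = [-0.4000 +0.0000 -0.8000]
  T[2,:] = [-0.7143 -0.5714 +0.0000]
|roots of det(T-λI)|: 1.2311, 0.6244, 0.6244.
spectral radius ρ = 1.2311; 1.2311 > 1: divergent.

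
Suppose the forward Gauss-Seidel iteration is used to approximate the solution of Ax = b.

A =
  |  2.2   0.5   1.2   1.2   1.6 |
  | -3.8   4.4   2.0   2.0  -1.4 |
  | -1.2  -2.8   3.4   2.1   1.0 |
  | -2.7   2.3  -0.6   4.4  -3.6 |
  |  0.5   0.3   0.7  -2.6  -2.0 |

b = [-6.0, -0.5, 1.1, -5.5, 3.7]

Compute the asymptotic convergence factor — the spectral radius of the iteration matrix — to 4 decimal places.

1.5334

A = D + L + U where D = diag(2.2, 4.4, 3.4, 4.4, -2).
Gauss-Seidel: T = -(D+L)⁻¹U, row 0 first, T[0,2] = -(1.2)/(2.2) = -0.5455; later rows by forward substitution.
  T[0,:] = [+0.0000, -0.2273, -0.5455, -0.5455, -0.7273]
  T[1,:] = [+0.0000, -0.1963, -0.9256, -0.9256, -0.3099]
  T[2,:] = [+0.0000, -0.2419, -0.9548, -1.5724, -0.8060]
  T[3,:] = [+0.0000, -0.0698, +0.0189, -0.0653, +0.4240]
  T[4,:] = [+0.0000, -0.0801, -0.6340, -0.7407, -1.0616]
moduli |λ_i(T)| = 1.5334, 0.8383, 0.1008, 0.1008, 0.0000.
ρ = 1.5334; 1.5334 > 1 ⇒ diverges.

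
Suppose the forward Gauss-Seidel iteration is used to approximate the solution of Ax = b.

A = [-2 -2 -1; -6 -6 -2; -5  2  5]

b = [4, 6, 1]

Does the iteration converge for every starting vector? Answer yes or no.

yes

A = D + L + U where D = diag(-2, -6, 5).
T_GS = -(D+L)⁻¹U: row 0 first, T[0,1] = -(-2)/(-2) = -1.0000; later rows by forward substitution.
  T[0,:] = [+0.0000 -1.0000 -0.5000]
  T[1,:] = [+0.0000 +1.0000 +0.1667]
  T[2,:] = [+0.0000 -1.4000 -0.5667]
moduli |λ_i(T)| = 0.8333, 0.4000, 0.0000.
spectral radius ρ = 0.8333; 0.8333 < 1: convergent.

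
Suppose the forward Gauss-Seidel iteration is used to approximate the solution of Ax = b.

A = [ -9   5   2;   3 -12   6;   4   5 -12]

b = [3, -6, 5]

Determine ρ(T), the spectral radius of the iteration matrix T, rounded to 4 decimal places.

0.5990

Split A = D + L + U, D = diag(-9, -12, -12).
GS T = -(D+L)⁻¹U: row 0 first, T[0,1] = -(5)/(-9) = +0.5556; later rows by forward substitution.
  T[0,:] = [+0.0000, +0.5556, +0.2222]
  T[1,:] = [+0.0000, +0.1389, +0.5556]
  T[2,:] = [+0.0000, +0.2431, +0.3056]
|λ(T)| sorted: 0.5990, 0.1546, 0.0000.
spectral radius ρ = 0.5990; 0.5990 < 1, so it converges for any x₀.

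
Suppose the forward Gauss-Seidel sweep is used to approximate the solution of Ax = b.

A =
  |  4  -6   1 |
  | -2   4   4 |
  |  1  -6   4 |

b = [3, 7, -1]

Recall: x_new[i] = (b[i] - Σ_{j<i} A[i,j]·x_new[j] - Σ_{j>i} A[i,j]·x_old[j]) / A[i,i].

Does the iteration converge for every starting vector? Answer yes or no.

Write A = D+L+U with D = diag(4, 4, 4).
T_GS = -(D+L)⁻¹U: row 0 first, T[0,1] = -(-6)/(4) = +1.5000; later rows by forward substitution.
  T[0,:] = [+0.0000  +1.5000  -0.2500]
  T[1,:] = [+0.0000  +0.7500  -1.1250]
  T[2,:] = [+0.0000  +0.7500  -1.6250]
|eigenvalues of T|: 1.1901, 0.3151, 0.0000.
ρ(T) = max|λ| = 1.1901; 1.1901 > 1 ⇒ diverges.

no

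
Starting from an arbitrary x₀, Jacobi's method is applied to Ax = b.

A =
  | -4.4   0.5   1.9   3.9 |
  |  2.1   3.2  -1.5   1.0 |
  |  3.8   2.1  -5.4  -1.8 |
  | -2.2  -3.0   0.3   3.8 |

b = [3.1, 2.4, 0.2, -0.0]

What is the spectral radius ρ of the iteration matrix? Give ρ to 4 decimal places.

1.2355

Diagonal D = diag(-4.4, 3.2, -5.4, 3.8); L, U strict lower/upper.
Jacobi T = -D⁻¹(L+U): T[3,1] = -(-3)/(3.8) = +0.7895; T[3,3] = 0.
  T[0,:] = [+0.0000, +0.1136, +0.4318, +0.8864]
  T[1,:] = [-0.6562, +0.0000, +0.4688, -0.3125]
  T[2,:] = [+0.7037, +0.3889, +0.0000, -0.3333]
  T[3,:] = [+0.5789, +0.7895, -0.0789, +0.0000]
moduli |λ_i(T)| = 1.2355, 0.6802, 0.6802, 0.4687.
ρ(T) = max|λ| = 1.2355; 1.2355 > 1 ⇒ diverges.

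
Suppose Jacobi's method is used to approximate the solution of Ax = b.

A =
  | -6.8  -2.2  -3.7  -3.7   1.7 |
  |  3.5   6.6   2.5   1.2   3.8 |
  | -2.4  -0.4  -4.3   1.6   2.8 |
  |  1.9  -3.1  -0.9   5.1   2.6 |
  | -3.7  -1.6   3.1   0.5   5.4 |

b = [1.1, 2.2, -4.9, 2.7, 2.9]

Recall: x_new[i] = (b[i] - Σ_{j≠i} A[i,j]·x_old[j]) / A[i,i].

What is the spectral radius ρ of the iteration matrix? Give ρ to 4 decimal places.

1.1220

Diagonal D = diag(-6.8, 6.6, -4.3, 5.1, 5.4); L, U strict lower/upper.
T_J = -D⁻¹(L+U): T[4,0] = -(-3.7)/(5.4) = +0.6852; T[4,4] = 0.
  T[0,:] = [+0.0000, -0.3235, -0.5441, -0.5441, +0.2500]
  T[1,:] = [-0.5303, +0.0000, -0.3788, -0.1818, -0.5758]
  T[2,:] = [-0.5581, -0.0930, +0.0000, +0.3721, +0.6512]
  T[3,:] = [-0.3725, +0.6078, +0.1765, +0.0000, -0.5098]
  T[4,:] = [+0.6852, +0.2963, -0.5741, -0.0926, +0.0000]
|roots of det(T-λI)|: 1.1220, 0.8083, 0.8083, 0.7566, 0.3991.
ρ(T) = max|λ| = 1.1220; 1.1220 > 1: divergent.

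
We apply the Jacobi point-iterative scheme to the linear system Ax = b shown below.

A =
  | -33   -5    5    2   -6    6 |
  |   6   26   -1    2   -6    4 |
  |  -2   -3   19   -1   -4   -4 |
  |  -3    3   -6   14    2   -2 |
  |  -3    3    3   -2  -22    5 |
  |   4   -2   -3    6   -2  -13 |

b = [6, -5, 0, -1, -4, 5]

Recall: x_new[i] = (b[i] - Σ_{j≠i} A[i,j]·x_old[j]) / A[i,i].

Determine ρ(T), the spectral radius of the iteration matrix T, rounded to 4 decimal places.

A = D + L + U where D = diag(-33, 26, 19, 14, -22, -13).
Jacobi T = -D⁻¹(L+U): T[1,3] = -(2)/(26) = -0.0769; T[1,1] = 0.
  T[0,:] = [+0.0000 -0.1515 +0.1515 +0.0606 -0.1818 +0.1818]
  T[1,:] = [-0.2308 +0.0000 +0.0385 -0.0769 +0.2308 -0.1538]
  T[2,:] = [+0.1053 +0.1579 +0.0000 +0.0526 +0.2105 +0.2105]
  T[3,:] = [+0.2143 -0.2143 +0.4286 +0.0000 -0.1429 +0.1429]
  T[4,:] = [-0.1364 +0.1364 +0.1364 -0.0909 +0.0000 +0.2273]
  T[5,:] = [+0.3077 -0.1538 -0.2308 +0.4615 -0.1538 +0.0000]
|roots of det(T-λI)|: 0.6038, 0.3777, 0.2519, 0.2519, 0.2181, 0.1467.
ρ = 0.6038; 0.6038 < 1 ⇒ converges.

0.6038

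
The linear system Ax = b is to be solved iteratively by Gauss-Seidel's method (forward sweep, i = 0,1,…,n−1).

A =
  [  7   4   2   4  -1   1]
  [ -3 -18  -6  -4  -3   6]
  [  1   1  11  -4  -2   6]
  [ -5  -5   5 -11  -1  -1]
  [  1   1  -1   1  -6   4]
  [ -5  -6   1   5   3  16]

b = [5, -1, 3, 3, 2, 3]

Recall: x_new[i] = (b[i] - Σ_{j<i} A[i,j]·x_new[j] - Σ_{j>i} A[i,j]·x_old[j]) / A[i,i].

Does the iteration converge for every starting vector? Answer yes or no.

A = D + L + U where D = diag(7, -18, 11, -11, -6, 16).
GS T = -(D+L)⁻¹U: row 0 first, T[0,1] = -(4)/(7) = -0.5714; later rows by forward substitution.
  T[0,:] = [+0.0000, -0.5714, -0.2857, -0.5714, +0.1429, -0.1429]
  T[1,:] = [+0.0000, +0.0952, -0.2857, -0.1270, -0.1905, +0.3571]
  T[2,:] = [+0.0000, +0.0433, +0.0519, +0.4271, +0.1861, -0.5649]
  T[3,:] = [+0.0000, +0.2361, +0.2834, +0.5116, +0.0153, -0.4451]
  T[4,:] = [+0.0000, -0.0472, -0.0567, -0.1023, -0.0364, +0.7224]
  T[5,:] = [+0.0000, -0.2105, -0.2776, -0.3936, -0.0364, +0.1282]
|λ(T)| sorted: 0.8652, 0.3661, 0.2362, 0.1324, 0.1324, 0.0000.
ρ = 0.8652; 0.8652 < 1: convergent.

yes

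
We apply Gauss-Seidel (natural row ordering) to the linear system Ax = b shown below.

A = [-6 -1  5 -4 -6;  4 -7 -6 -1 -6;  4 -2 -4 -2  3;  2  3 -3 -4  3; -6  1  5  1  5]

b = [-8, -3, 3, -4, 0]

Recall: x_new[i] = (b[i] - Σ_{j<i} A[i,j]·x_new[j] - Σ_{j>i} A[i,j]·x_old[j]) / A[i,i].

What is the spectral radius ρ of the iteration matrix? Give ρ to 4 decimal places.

Split A = D + L + U, D = diag(-6, -7, -4, -4, 5).
GS T = -(D+L)⁻¹U: row 0 first, T[0,4] = -(-6)/(-6) = -1.0000; later rows by forward substitution.
  T[0,:] = [+0.0000, -0.1667, +0.8333, -0.6667, -1.0000]
  T[1,:] = [+0.0000, -0.0952, -0.3810, -0.5238, -1.4286]
  T[2,:] = [+0.0000, -0.1190, +1.0238, -0.9048, +0.4643]
  T[3,:] = [+0.0000, -0.0655, -0.6369, -0.0476, -1.1696]
  T[4,:] = [+0.0000, -0.0488, +0.1798, +0.2190, -1.1446]
eigenvalue magnitudes: 1.4567, 0.9439, 0.9439, 0.0495, 0.0000.
ρ = 1.4567; 1.4567 > 1, so it fails to converge.

1.4567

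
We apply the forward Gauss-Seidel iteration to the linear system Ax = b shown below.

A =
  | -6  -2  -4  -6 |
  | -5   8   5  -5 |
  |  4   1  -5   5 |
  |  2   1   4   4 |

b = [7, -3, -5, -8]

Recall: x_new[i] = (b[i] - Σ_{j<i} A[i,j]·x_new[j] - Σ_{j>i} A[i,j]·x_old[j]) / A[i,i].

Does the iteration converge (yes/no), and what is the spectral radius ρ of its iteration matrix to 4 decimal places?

Write A = D+L+U with D = diag(-6, 8, -5, 4).
GS T = -(D+L)⁻¹U: row 0 first, T[0,1] = -(-2)/(-6) = -0.3333; later rows by forward substitution.
  T[0,:] = [+0.0000, -0.3333, -0.6667, -1.0000]
  T[1,:] = [+0.0000, -0.2083, -1.0417, +0.0000]
  T[2,:] = [+0.0000, -0.3083, -0.7417, +0.2000]
  T[3,:] = [+0.0000, +0.5271, +1.3354, +0.3000]
|roots of det(T-λI)|: 1.2768, 0.4424, 0.1844, 0.0000.
spectral radius ρ = 1.2768; 1.2768 > 1: divergent.

no, ρ = 1.2768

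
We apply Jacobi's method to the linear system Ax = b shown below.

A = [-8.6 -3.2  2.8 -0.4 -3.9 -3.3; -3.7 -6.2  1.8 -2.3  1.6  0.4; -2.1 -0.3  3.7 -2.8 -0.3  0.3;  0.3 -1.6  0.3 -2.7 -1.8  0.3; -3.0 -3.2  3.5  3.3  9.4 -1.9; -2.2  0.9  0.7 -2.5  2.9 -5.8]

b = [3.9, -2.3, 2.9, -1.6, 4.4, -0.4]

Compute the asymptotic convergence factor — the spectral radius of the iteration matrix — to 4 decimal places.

1.1790

Split A = D + L + U, D = diag(-8.6, -6.2, 3.7, -2.7, 9.4, -5.8).
Jacobi T = -D⁻¹(L+U): T[3,2] = -(0.3)/(-2.7) = +0.1111; T[3,3] = 0.
  T[0,:] = [+0.0000, -0.3721, +0.3256, -0.0465, -0.4535, -0.3837]
  T[1,:] = [-0.5968, +0.0000, +0.2903, -0.3710, +0.2581, +0.0645]
  T[2,:] = [+0.5676, +0.0811, +0.0000, +0.7568, +0.0811, -0.0811]
  T[3,:] = [+0.1111, -0.5926, +0.1111, +0.0000, -0.6667, +0.1111]
  T[4,:] = [+0.3191, +0.3404, -0.3723, -0.3511, +0.0000, +0.2021]
  T[5,:] = [-0.3793, +0.1552, +0.1207, -0.4310, +0.5000, +0.0000]
|eigenvalues of T|: 1.1790, 0.7976, 0.7976, 0.2436, 0.2436, 0.1884.
ρ(T) = max|λ| = 1.1790; 1.1790 > 1, so it fails to converge.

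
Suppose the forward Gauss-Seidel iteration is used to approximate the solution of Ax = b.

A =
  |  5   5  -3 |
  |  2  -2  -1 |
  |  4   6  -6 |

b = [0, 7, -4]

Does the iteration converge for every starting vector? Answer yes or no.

Let D = diag(5, -2, -6); L, U the strict triangles.
T_GS = -(D+L)⁻¹U: row 0 first, T[0,2] = -(-3)/(5) = +0.6000; later rows by forward substitution.
  T[0,:] = [+0.0000 -1.0000 +0.6000]
  T[1,:] = [+0.0000 -1.0000 +0.1000]
  T[2,:] = [+0.0000 -1.6667 +0.5000]
|roots of det(T-λI)|: 0.8792, 0.3792, 0.0000.
ρ = 0.8792; 0.8792 < 1, so it converges for any x₀.

yes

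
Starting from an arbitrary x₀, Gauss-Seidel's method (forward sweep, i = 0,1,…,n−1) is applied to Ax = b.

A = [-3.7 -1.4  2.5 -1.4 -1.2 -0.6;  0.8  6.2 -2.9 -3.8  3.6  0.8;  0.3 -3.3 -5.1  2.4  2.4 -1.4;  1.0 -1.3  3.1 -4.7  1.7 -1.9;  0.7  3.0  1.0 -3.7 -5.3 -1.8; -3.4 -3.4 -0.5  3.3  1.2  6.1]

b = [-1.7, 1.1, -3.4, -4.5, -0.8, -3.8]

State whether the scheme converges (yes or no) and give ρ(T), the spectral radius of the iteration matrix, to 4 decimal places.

Write A = D+L+U with D = diag(-3.7, 6.2, -5.1, -4.7, -5.3, 6.1).
GS T = -(D+L)⁻¹U: row 0 first, T[0,3] = -(-1.4)/(-3.7) = -0.3784; later rows by forward substitution.
  T[0,:] = [+0.0000, -0.3784, +0.6757, -0.3784, -0.3243, -0.1622]
  T[1,:] = [+0.0000, +0.0488, +0.3806, +0.6617, -0.5388, -0.1081]
  T[2,:] = [+0.0000, -0.0538, -0.2065, +0.0202, +0.8001, -0.2141]
  T[3,:] = [+0.0000, -0.1295, -0.0977, -0.2502, +0.9695, -0.5501]
  T[4,:] = [+0.0000, +0.0579, +0.3339, +0.5031, -0.8737, -0.0786]
  T[5,:] = [+0.0000, -0.1294, +0.5590, +0.1960, -0.7681, +0.1449]
|eigenvalues of T|: 1.2784, 0.3733, 0.3270, 0.1912, 0.1912, 0.0000.
ρ = 1.2784; 1.2784 > 1, so it fails to converge.

no, ρ = 1.2784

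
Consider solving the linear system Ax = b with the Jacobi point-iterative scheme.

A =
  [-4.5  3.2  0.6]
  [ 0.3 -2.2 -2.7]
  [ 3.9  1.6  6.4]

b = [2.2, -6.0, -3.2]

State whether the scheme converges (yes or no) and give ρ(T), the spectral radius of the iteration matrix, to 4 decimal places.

A = D + L + U where D = diag(-4.5, -2.2, 6.4).
T_J = -D⁻¹(L+U): T[2,1] = -(1.6)/(6.4) = -0.2500; T[2,2] = 0.
  T[0,:] = [+0.0000 +0.7111 +0.1333]
  T[1,:] = [+0.1364 +0.0000 -1.2273]
  T[2,:] = [-0.6094 -0.2500 +0.0000]
eigenvalue magnitudes: 0.9399, 0.7490, 0.7490.
spectral radius ρ = 0.9399; 0.9399 < 1 ⇒ converges.

yes, ρ = 0.9399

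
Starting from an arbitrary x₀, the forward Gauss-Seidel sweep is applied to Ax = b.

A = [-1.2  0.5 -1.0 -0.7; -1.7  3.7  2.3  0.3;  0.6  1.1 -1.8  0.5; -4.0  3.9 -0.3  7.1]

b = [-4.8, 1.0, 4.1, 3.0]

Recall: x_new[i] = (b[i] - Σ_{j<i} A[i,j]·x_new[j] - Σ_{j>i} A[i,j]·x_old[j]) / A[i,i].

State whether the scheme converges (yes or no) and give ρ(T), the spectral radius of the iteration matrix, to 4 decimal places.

Split A = D + L + U, D = diag(-1.2, 3.7, -1.8, 7.1).
T_GS = -(D+L)⁻¹U: row 0 first, T[0,3] = -(-0.7)/(-1.2) = -0.5833; later rows by forward substitution.
  T[0,:] = [+0.0000, +0.4167, -0.8333, -0.5833]
  T[1,:] = [+0.0000, +0.1914, -1.0045, -0.3491]
  T[2,:] = [+0.0000, +0.2559, -0.8916, -0.1300]
  T[3,:] = [+0.0000, +0.1404, +0.0446, -0.1424]
eigenvalue magnitudes: 0.5336, 0.2756, 0.2756, 0.0000.
ρ(T) = max|λ| = 0.5336; 0.5336 < 1 ⇒ converges.

yes, ρ = 0.5336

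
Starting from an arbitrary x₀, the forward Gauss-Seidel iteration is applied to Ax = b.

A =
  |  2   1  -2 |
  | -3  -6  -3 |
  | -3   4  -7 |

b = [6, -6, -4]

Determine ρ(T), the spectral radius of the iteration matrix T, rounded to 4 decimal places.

Split A = D + L + U, D = diag(2, -6, -7).
GS T = -(D+L)⁻¹U: row 0 first, T[0,1] = -(1)/(2) = -0.5000; later rows by forward substitution.
  T[0,:] = [+0.0000  -0.5000  +1.0000]
  T[1,:] = [+0.0000  +0.2500  -1.0000]
  T[2,:] = [+0.0000  +0.3571  -1.0000]
|eigenvalues of T|: 0.5580, 0.1920, 0.0000.
ρ = 0.5580; 0.5580 < 1, so it converges for any x₀.

0.5580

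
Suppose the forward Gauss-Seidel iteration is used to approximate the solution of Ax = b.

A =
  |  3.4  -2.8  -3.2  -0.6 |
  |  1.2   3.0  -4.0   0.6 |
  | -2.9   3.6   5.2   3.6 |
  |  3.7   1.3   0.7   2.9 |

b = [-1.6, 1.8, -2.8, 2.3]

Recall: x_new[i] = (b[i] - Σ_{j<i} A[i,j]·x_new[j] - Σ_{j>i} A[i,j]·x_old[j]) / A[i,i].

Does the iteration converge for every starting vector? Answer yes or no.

Diagonal D = diag(3.4, 3, 5.2, 2.9); L, U strict lower/upper.
T_GS = -(D+L)⁻¹U: row 0 first, T[0,3] = -(-0.6)/(3.4) = +0.1765; later rows by forward substitution.
  T[0,:] = [+0.0000  +0.8235  +0.9412  +0.1765]
  T[1,:] = [+0.0000  -0.3294  +0.9569  -0.2706]
  T[2,:] = [+0.0000  +0.6873  -0.1376  -0.4066]
  T[3,:] = [+0.0000  -1.0689  -1.5965  -0.0057]
moduli |λ_i(T)| = 1.2971, 1.0730, 0.6968, 0.0000.
ρ = 1.2971; 1.2971 > 1 ⇒ diverges.

no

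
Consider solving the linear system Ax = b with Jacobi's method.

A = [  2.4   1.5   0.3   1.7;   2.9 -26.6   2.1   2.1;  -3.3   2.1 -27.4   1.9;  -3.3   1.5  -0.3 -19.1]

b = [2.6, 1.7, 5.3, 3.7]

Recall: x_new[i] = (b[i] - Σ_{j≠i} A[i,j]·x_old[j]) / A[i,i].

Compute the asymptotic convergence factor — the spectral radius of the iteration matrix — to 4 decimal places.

Write A = D+L+U with D = diag(2.4, -26.6, -27.4, -19.1).
Jacobi: T = -D⁻¹(L+U), T[3,2] = -(-0.3)/(-19.1) = -0.0157; T[3,3] = 0.
  T[0,:] = [+0.0000 -0.6250 -0.1250 -0.7083]
  T[1,:] = [+0.1090 +0.0000 +0.0789 +0.0789]
  T[2,:] = [-0.1204 +0.0766 +0.0000 +0.0693]
  T[3,:] = [-0.1728 +0.0785 -0.0157 +0.0000]
|roots of det(T-λI)|: 0.3271, 0.2257, 0.0603, 0.0603.
ρ(T) = max|λ| = 0.3271; 0.3271 < 1 ⇒ converges.

0.3271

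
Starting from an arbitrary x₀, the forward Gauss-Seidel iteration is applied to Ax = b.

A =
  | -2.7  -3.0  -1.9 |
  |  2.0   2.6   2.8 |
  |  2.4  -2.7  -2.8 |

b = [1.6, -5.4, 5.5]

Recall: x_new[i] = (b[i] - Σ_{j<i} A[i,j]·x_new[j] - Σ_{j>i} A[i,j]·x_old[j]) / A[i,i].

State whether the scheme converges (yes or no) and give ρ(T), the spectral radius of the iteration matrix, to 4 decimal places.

no, ρ = 1.4671

Split A = D + L + U, D = diag(-2.7, 2.6, -2.8).
Gauss-Seidel: T = -(D+L)⁻¹U, row 0 first, T[0,2] = -(-1.9)/(-2.7) = -0.7037; later rows by forward substitution.
  T[0,:] = [+0.0000, -1.1111, -0.7037]
  T[1,:] = [+0.0000, +0.8547, -0.5356]
  T[2,:] = [+0.0000, -1.7766, -0.0867]
|roots of det(T-λI)|: 1.4671, 0.6991, 0.0000.
ρ = 1.4671; 1.4671 > 1 ⇒ diverges.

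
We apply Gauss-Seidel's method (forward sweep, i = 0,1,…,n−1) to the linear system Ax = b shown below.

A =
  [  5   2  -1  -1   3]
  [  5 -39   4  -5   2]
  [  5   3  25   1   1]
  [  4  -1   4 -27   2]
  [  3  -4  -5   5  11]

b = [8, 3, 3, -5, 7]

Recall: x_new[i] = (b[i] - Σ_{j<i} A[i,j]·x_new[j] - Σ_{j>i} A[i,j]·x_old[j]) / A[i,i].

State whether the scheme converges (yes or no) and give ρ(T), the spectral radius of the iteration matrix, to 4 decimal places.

A = D + L + U where D = diag(5, -39, 25, -27, 11).
T_GS = -(D+L)⁻¹U: row 0 first, T[0,2] = -(-1)/(5) = +0.2000; later rows by forward substitution.
  T[0,:] = [+0.0000 -0.4000 +0.2000 +0.2000 -0.6000]
  T[1,:] = [+0.0000 -0.0513 +0.1282 -0.1026 -0.0256]
  T[2,:] = [+0.0000 +0.0862 -0.0554 -0.0677 +0.0831]
  T[3,:] = [+0.0000 -0.0446 +0.0167 +0.0234 -0.0016]
  T[4,:] = [+0.0000 +0.1499 -0.0407 -0.1332 +0.1928]
eigenvalue magnitudes: 0.1903, 0.1304, 0.0689, 0.0194, 0.0000.
spectral radius ρ = 0.1903; 0.1903 < 1, so it converges for any x₀.

yes, ρ = 0.1903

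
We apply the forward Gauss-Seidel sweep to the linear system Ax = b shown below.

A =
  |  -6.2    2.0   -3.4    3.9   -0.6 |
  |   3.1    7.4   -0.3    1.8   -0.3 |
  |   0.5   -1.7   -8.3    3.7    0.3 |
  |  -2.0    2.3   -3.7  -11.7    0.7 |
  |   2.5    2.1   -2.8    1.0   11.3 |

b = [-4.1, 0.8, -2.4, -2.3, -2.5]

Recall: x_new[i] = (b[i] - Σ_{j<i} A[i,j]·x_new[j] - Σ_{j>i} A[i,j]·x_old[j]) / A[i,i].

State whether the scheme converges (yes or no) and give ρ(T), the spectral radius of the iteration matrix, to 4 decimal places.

yes, ρ = 0.7149

Split A = D + L + U, D = diag(-6.2, 7.4, -8.3, -11.7, 11.3).
GS T = -(D+L)⁻¹U: row 0 first, T[0,2] = -(-3.4)/(-6.2) = -0.5484; later rows by forward substitution.
  T[0,:] = [+0.0000 +0.3226 -0.5484 +0.6290 -0.0968]
  T[1,:] = [+0.0000 -0.1351 +0.2703 -0.5068 +0.0811]
  T[2,:] = [+0.0000 +0.0471 -0.0884 +0.5875 +0.0137]
  T[3,:] = [+0.0000 -0.0966 +0.1748 -0.3929 +0.0880]
  T[4,:] = [+0.0000 -0.0260 +0.0337 +0.1353 +0.0020]
moduli |λ_i(T)| = 0.7149, 0.1275, 0.0456, 0.0185, 0.0000.
ρ = 0.7149; 0.7149 < 1 ⇒ converges.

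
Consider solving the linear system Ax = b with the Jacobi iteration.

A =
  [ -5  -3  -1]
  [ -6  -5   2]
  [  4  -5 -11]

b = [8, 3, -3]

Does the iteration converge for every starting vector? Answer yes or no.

Write A = D+L+U with D = diag(-5, -5, -11).
Jacobi: T = -D⁻¹(L+U), T[2,0] = -(4)/(-11) = +0.3636; T[2,2] = 0.
  T[0,:] = [+0.0000 -0.6000 -0.2000]
  T[1,:] = [-1.2000 +0.0000 +0.4000]
  T[2,:] = [+0.3636 -0.4545 +0.0000]
|eigenvalues of T|: 0.8367, 0.4844, 0.4844.
ρ(T) = max|λ| = 0.8367; 0.8367 < 1: convergent.

yes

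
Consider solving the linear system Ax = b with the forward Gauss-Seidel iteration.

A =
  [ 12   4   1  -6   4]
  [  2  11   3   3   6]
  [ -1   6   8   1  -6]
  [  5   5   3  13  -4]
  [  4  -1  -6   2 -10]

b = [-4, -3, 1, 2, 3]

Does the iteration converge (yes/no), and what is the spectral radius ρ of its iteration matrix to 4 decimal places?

yes, ρ = 0.5702

A = D + L + U where D = diag(12, 11, 8, 13, -10).
GS T = -(D+L)⁻¹U: row 0 first, T[0,2] = -(1)/(12) = -0.0833; later rows by forward substitution.
  T[0,:] = [+0.0000  -0.3333  -0.0833  +0.5000  -0.3333]
  T[1,:] = [+0.0000  +0.0606  -0.2576  -0.3636  -0.4848]
  T[2,:] = [+0.0000  -0.0871  +0.1828  +0.2102  +1.0720]
  T[3,:] = [+0.0000  +0.1250  +0.0889  -0.1010  +0.3750]
  T[4,:] = [+0.0000  -0.0621  -0.0994  +0.0900  -0.6530]
|λ(T)| sorted: 0.5702, 0.1719, 0.1195, 0.1195, 0.0000.
ρ(T) = max|λ| = 0.5702; 0.5702 < 1 ⇒ converges.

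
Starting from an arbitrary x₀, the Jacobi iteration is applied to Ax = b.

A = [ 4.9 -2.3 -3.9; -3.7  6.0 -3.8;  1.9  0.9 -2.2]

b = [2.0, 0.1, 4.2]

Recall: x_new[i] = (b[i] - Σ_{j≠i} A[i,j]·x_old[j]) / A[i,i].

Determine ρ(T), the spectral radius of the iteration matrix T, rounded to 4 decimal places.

1.2641

Split A = D + L + U, D = diag(4.9, 6, -2.2).
Jacobi T = -D⁻¹(L+U): T[2,0] = -(1.9)/(-2.2) = +0.8636; T[2,2] = 0.
  T[0,:] = [+0.0000 +0.4694 +0.7959]
  T[1,:] = [+0.6167 +0.0000 +0.6333]
  T[2,:] = [+0.8636 +0.4091 +0.0000]
|eigenvalues of T|: 1.2641, 0.8257, 0.4383.
spectral radius ρ = 1.2641; 1.2641 > 1, so it fails to converge.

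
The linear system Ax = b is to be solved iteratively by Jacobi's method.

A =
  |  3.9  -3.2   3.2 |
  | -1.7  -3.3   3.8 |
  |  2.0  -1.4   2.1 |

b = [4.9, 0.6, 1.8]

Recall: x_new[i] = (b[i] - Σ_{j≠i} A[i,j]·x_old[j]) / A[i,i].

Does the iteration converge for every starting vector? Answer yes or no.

Write A = D+L+U with D = diag(3.9, -3.3, 2.1).
Jacobi: T = -D⁻¹(L+U), T[2,0] = -(2)/(2.1) = -0.9524; T[2,2] = 0.
  T[0,:] = [+0.0000  +0.8205  -0.8205]
  T[1,:] = [-0.5152  +0.0000  +1.1515]
  T[2,:] = [-0.9524  +0.6667  +0.0000]
|eigenvalues of T|: 1.2701, 0.6976, 0.6976.
ρ(T) = max|λ| = 1.2701; 1.2701 > 1 ⇒ diverges.

no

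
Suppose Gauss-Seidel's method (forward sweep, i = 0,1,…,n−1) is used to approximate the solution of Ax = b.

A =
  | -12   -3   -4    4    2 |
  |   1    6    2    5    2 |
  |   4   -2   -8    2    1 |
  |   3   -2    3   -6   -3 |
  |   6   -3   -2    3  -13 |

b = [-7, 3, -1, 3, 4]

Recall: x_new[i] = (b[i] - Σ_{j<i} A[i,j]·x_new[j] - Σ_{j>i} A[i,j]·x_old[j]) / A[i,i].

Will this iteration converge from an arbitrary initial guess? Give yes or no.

Split A = D + L + U, D = diag(-12, 6, -8, -6, -13).
GS T = -(D+L)⁻¹U: row 0 first, T[0,4] = -(2)/(-12) = +0.1667; later rows by forward substitution.
  T[0,:] = [+0.0000  -0.2500  -0.3333  +0.3333  +0.1667]
  T[1,:] = [+0.0000  +0.0417  -0.2778  -0.8889  -0.3611]
  T[2,:] = [+0.0000  -0.1354  -0.0972  +0.6389  +0.2986]
  T[3,:] = [+0.0000  -0.2066  -0.1227  +0.7824  -0.1470]
  T[4,:] = [+0.0000  -0.1518  -0.1031  +0.4412  +0.0804]
|λ(T)| sorted: 0.8943, 0.1768, 0.1768, 0.1721, 0.0000.
spectral radius ρ = 0.8943; 0.8943 < 1: convergent.

yes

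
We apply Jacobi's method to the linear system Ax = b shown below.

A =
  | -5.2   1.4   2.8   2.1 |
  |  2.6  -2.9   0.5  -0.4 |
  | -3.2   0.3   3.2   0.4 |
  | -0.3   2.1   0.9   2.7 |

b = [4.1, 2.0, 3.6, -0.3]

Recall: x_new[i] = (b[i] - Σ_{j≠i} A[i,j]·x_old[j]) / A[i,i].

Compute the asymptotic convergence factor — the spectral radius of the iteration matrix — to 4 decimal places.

Let D = diag(-5.2, -2.9, 3.2, 2.7); L, U the strict triangles.
Jacobi: T = -D⁻¹(L+U), T[0,1] = -(1.4)/(-5.2) = +0.2692; T[0,0] = 0.
  T[0,:] = [+0.0000  +0.2692  +0.5385  +0.4038]
  T[1,:] = [+0.8966  +0.0000  +0.1724  -0.1379]
  T[2,:] = [+1.0000  -0.0938  +0.0000  -0.1250]
  T[3,:] = [+0.1111  -0.7778  -0.3333  +0.0000]
moduli |λ_i(T)| = 1.1330, 0.6698, 0.6698, 0.0993.
ρ = 1.1330; 1.1330 > 1: divergent.

1.1330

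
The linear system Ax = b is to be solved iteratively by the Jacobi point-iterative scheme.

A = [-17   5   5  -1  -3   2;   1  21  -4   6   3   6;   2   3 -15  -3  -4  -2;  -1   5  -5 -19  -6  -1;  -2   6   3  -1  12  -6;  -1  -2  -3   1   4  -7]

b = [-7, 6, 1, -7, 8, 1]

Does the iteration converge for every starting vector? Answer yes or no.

yes

Let D = diag(-17, 21, -15, -19, 12, -7); L, U the strict triangles.
Jacobi T = -D⁻¹(L+U): T[1,4] = -(3)/(21) = -0.1429; T[1,1] = 0.
  T[0,:] = [+0.0000, +0.2941, +0.2941, -0.0588, -0.1765, +0.1176]
  T[1,:] = [-0.0476, +0.0000, +0.1905, -0.2857, -0.1429, -0.2857]
  T[2,:] = [+0.1333, +0.2000, +0.0000, -0.2000, -0.2667, -0.1333]
  T[3,:] = [-0.0526, +0.2632, -0.2632, +0.0000, -0.3158, -0.0526]
  T[4,:] = [+0.1667, -0.5000, -0.2500, +0.0833, +0.0000, +0.5000]
  T[5,:] = [-0.1429, -0.2857, -0.4286, +0.1429, +0.5714, +0.0000]
moduli |λ_i(T)| = 0.8605, 0.4849, 0.2973, 0.2856, 0.2856, 0.2337.
ρ(T) = max|λ| = 0.8605; 0.8605 < 1, so it converges for any x₀.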